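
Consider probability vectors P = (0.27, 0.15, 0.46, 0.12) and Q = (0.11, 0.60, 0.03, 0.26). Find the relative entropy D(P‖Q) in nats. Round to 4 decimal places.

1.1975 nats

D(P‖Q) = Σ p·ln(p/q).
  0.27·ln(0.27/0.11) = 0.24244
  0.15·ln(0.15/0.60) = -0.20794
  0.46·ln(0.46/0.03) = 1.25581
  0.12·ln(0.12/0.26) = -0.09278
D(P‖Q) = 1.1975 nats.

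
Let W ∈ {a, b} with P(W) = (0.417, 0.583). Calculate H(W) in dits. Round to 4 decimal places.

0.2950 dits

H(W) = −Σ p·log₁₀ p.
  −(0.417)·log₁₀(0.417) = 0.15840
  −(0.583)·log₁₀(0.583) = 0.13662
Sum: 0.15840 + 0.13662 = 0.2950 dits.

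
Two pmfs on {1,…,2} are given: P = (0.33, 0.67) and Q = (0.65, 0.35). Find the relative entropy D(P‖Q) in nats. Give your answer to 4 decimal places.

D(P‖Q) = Σ p·ln(p/q).
  0.33·ln(0.33/0.65) = -0.22370
  0.67·ln(0.67/0.35) = 0.43506
D(P‖Q) = 0.2114 nats.

0.2114 nats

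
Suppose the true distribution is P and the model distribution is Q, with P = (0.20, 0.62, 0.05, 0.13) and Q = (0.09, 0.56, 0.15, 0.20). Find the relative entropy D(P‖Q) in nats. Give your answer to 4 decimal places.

0.1119 nats

D(P‖Q) = Σ p·ln(p/q).
  0.20·ln(0.20/0.09) = 0.15970
  0.62·ln(0.62/0.56) = 0.06311
  0.05·ln(0.05/0.15) = -0.05493
  0.13·ln(0.13/0.20) = -0.05600
D(P‖Q) = 0.1119 nats.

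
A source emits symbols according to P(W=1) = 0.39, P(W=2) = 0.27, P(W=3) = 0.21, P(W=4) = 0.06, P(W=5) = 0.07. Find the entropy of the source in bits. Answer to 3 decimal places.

2.025 bits

H(W) = −Σ p·log₂ p.
  −(0.39)·log₂(0.39) = 0.5298
  −(0.27)·log₂(0.27) = 0.5100
  −(0.21)·log₂(0.21) = 0.4728
  −(0.06)·log₂(0.06) = 0.2435
  −(0.07)·log₂(0.07) = 0.2686
Sum: 0.5298 + 0.5100 + 0.4728 + 0.2435 + 0.2686 = 2.025 bits.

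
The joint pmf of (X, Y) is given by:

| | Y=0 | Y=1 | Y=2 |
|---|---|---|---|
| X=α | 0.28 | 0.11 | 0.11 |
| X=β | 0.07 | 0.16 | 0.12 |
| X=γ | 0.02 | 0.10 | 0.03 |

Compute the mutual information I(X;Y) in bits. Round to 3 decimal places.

Marginals: p(X) = (0.5000, 0.3500, 0.1500), p(Y) = (0.3700, 0.3700, 0.2600).
I(X;Y) = Σ p(x,y)·log₂[p(x,y)/(p(x)p(y))].
  (α,0): 0.28·log₂(1.5135) = 0.1674
  (α,1): 0.11·log₂(0.5946) = -0.0825
  (α,2): 0.11·log₂(0.8462) = -0.0265
  (β,0): 0.07·log₂(0.5405) = -0.0621
  (β,1): 0.16·log₂(1.2355) = 0.0488
  (β,2): 0.12·log₂(1.3187) = 0.0479
  (γ,0): 0.02·log₂(0.3604) = -0.0294
  (γ,1): 0.10·log₂(1.8018) = 0.0849
  (γ,2): 0.03·log₂(0.7692) = -0.0114
Sum = 0.137 bits.

0.137 bits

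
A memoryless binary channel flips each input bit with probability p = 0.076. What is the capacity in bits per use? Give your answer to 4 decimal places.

0.6121 bits

Binary symmetric channel: C = 1 − h₂(ε) where h₂ is the binary entropy function.
h₂(0.076) = −0.076·log₂0.076 − 0.924·log₂0.924 = 0.3879.
C = 1 − 0.3879 = 0.6121 bits per channel use.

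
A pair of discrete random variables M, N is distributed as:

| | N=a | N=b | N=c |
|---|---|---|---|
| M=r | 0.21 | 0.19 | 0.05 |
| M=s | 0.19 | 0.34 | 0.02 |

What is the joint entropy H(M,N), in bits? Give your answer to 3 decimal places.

2.241 bits

H(M,N) = −Σ p(x,y)·log₂ p(x,y) over all 6 cells.
  cell (r,a): −0.21·log₂0.21 = 0.4728
  cell (r,b): −0.19·log₂0.19 = 0.4552
  cell (r,c): −0.05·log₂0.05 = 0.2161
  cell (s,a): −0.19·log₂0.19 = 0.4552
  cell (s,b): −0.34·log₂0.34 = 0.5292
  cell (s,c): −0.02·log₂0.02 = 0.1129
Sum = 2.241 bits.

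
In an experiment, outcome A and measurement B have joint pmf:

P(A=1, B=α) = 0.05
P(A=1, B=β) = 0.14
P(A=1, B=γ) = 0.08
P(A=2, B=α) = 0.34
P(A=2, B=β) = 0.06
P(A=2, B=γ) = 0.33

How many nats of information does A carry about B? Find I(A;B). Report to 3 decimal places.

0.109 nats

Marginals: p(A) = (0.2700, 0.7300), p(B) = (0.3900, 0.2000, 0.4100).
I(A;B) = Σ p(x,y)·ln[p(x,y)/(p(x)p(y))].
  (1,α): 0.05·ln(0.4748) = -0.0372
  (1,β): 0.14·ln(2.5926) = 0.1334
  (1,γ): 0.08·ln(0.7227) = -0.0260
  (2,α): 0.34·ln(1.1942) = 0.0604
  (2,β): 0.06·ln(0.4110) = -0.0534
  (2,γ): 0.33·ln(1.1026) = 0.0322
Sum = 0.109 nats.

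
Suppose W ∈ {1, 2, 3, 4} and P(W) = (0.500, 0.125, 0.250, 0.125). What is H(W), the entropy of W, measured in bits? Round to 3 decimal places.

1.750 bits

H(W) = −Σ p·log₂ p.
  −(0.500)·log₂(0.500) = 0.5000
  −(0.125)·log₂(0.125) = 0.3750
  −(0.250)·log₂(0.250) = 0.5000
  −(0.125)·log₂(0.125) = 0.3750
Sum: 0.5000 + 0.3750 + 0.5000 + 0.3750 = 1.750 bits.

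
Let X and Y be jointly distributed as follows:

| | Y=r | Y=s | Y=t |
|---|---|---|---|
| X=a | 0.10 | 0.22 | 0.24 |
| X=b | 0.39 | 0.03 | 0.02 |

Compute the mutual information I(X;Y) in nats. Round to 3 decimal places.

Marginals: p(X) = (0.5600, 0.4400), p(Y) = (0.4900, 0.2500, 0.2600).
I(X;Y) = H(X) + H(Y) − H(X,Y).
H(X) = 0.6859, H(Y) = 1.0464, H(X,Y) = 1.4565.
I(X;Y) = 0.6859 + 1.0464 − 1.4565 = 0.276 nats.

0.276 nats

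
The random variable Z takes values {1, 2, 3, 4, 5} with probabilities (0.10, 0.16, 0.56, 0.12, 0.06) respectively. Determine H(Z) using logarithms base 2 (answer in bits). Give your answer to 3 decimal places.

1.834 bits

H(Z) = −Σ p·log₂ p.
  −(0.10)·log₂(0.10) = 0.3322
  −(0.16)·log₂(0.16) = 0.4230
  −(0.56)·log₂(0.56) = 0.4684
  −(0.12)·log₂(0.12) = 0.3671
  −(0.06)·log₂(0.06) = 0.2435
Sum: 0.3322 + 0.4230 + 0.4684 + 0.3671 + 0.2435 = 1.834 bits.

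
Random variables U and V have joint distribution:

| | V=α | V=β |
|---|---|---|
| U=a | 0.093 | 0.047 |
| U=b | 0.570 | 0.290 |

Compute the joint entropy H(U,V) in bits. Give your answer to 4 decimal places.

1.5062 bits

H(U,V) = −Σ p(x,y)·log₂ p(x,y) over all 4 cells.
  cell (a,α): −0.093·log₂0.093 = 0.31868
  cell (a,β): −0.047·log₂0.047 = 0.20733
  cell (b,α): −0.570·log₂0.570 = 0.46225
  cell (b,β): −0.290·log₂0.290 = 0.51790
Sum = 1.5062 bits.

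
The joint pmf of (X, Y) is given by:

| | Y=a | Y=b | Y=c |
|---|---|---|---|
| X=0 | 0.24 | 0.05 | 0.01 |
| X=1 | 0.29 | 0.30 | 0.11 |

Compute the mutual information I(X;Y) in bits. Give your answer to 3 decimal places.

0.098 bits

Marginals: p(X) = (0.3000, 0.7000), p(Y) = (0.5300, 0.3500, 0.1200).
I(X;Y) = H(X) + H(Y) − H(X,Y).
H(X) = 0.8813, H(Y) = 1.3826, H(X,Y) = 2.1659.
I(X;Y) = 0.8813 + 1.3826 − 2.1659 = 0.098 bits.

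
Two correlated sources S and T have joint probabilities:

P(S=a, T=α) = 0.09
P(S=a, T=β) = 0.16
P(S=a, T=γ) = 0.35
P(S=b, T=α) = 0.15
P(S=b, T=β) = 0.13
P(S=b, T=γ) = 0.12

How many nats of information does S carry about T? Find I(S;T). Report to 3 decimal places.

Marginals: p(S) = (0.6000, 0.4000), p(T) = (0.2400, 0.2900, 0.4700).
I(S;T) = Σ p(x,y)·ln[p(x,y)/(p(x)p(y))].
  (a,α): 0.09·ln(0.6250) = -0.0423
  (a,β): 0.16·ln(0.9195) = -0.0134
  (a,γ): 0.35·ln(1.2411) = 0.0756
  (b,α): 0.15·ln(1.5625) = 0.0669
  (b,β): 0.13·ln(1.1207) = 0.0148
  (b,γ): 0.12·ln(0.6383) = -0.0539
Sum = 0.048 nats.

0.048 nats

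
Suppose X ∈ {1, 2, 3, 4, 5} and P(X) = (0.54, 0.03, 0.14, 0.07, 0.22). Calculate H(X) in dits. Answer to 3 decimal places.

H(X) = −Σ p·log₁₀ p.
  −(0.54)·log₁₀(0.54) = 0.1445
  −(0.03)·log₁₀(0.03) = 0.0457
  −(0.14)·log₁₀(0.14) = 0.1195
  −(0.07)·log₁₀(0.07) = 0.0808
  −(0.22)·log₁₀(0.22) = 0.1447
Sum: 0.1445 + 0.0457 + 0.1195 + 0.0808 + 0.1447 = 0.535 dits.

0.535 dits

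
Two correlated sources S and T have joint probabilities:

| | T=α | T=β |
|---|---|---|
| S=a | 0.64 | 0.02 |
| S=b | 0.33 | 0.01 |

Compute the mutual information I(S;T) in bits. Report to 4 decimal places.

Marginals: p(S) = (0.6600, 0.3400), p(T) = (0.9700, 0.0300).
I(S;T) = H(S) + H(T) − H(S,T).
H(S) = 0.9248, H(T) = 0.1944, H(S,T) = 1.1192.
I(S;T) = 0.9248 + 0.1944 − 1.1192 = 0.0000 bits.

0.0000 bits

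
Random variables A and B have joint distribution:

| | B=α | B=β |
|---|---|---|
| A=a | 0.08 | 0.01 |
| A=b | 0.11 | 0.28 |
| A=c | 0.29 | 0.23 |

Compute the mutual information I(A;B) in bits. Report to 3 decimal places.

0.104 bits

Marginals: p(A) = (0.0900, 0.3900, 0.5200), p(B) = (0.4800, 0.5200).
I(A;B) = Σ p(x,y)·log₂[p(x,y)/(p(x)p(y))].
  (a,α): 0.08·log₂(1.8519) = 0.0711
  (a,β): 0.01·log₂(0.2137) = -0.0223
  (b,α): 0.11·log₂(0.5876) = -0.0844
  (b,β): 0.28·log₂(1.3807) = 0.1303
  (c,α): 0.29·log₂(1.1619) = 0.0628
  (c,β): 0.23·log₂(0.8506) = -0.0537
Sum = 0.104 bits.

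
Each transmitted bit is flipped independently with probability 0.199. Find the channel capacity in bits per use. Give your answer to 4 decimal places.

Binary symmetric channel: C = 1 − h₂(ε) where h₂ is the binary entropy function.
h₂(0.199) = −0.199·log₂0.199 − 0.801·log₂0.801 = 0.7199.
C = 1 − 0.7199 = 0.2801 bits per channel use.

0.2801 bits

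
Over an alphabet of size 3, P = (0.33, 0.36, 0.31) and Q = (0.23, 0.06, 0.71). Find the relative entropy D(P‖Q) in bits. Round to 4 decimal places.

0.7318 bits

D(P‖Q) = Σ p·log₂(p/q).
  0.33·log₂(0.33/0.23) = 0.17187
  0.36·log₂(0.36/0.06) = 0.93059
  0.31·log₂(0.31/0.71) = -0.37062
D(P‖Q) = 0.7318 bits.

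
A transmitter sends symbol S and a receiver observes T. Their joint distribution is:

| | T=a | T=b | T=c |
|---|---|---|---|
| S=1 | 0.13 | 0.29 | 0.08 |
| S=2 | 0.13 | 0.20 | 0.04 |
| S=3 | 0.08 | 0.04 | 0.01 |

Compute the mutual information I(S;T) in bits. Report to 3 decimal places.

0.042 bits

Marginals: p(S) = (0.5000, 0.3700, 0.1300), p(T) = (0.3400, 0.5300, 0.1300).
I(S;T) = Σ p(x,y)·log₂[p(x,y)/(p(x)p(y))].
  (1,a): 0.13·log₂(0.7647) = -0.0503
  (1,b): 0.29·log₂(1.0943) = 0.0377
  (1,c): 0.08·log₂(1.2308) = 0.0240
  (2,a): 0.13·log₂(1.0334) = 0.0062
  (2,b): 0.20·log₂(1.0199) = 0.0057
  (2,c): 0.04·log₂(0.8316) = -0.0106
  (3,a): 0.08·log₂(1.8100) = 0.0685
  (3,b): 0.04·log₂(0.5806) = -0.0314
  (3,c): 0.01·log₂(0.5917) = -0.0076
Sum = 0.042 bits.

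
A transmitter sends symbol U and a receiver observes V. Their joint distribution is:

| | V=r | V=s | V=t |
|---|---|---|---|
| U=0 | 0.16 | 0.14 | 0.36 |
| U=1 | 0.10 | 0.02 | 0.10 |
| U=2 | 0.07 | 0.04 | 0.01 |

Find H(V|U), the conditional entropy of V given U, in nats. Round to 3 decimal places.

Marginals: p(U) = (0.6600, 0.2200, 0.1200), p(V) = (0.3300, 0.2000, 0.4700).
H(V|U) = Σ p(U) · H(V|U=·).
  U=0: p=0.6600, H(V|U=0) = 1.0031
  U=1: p=0.2200, H(V|U=1) = 0.9348
  U=2: p=0.1200, H(V|U=2) = 0.8877
Weighted sum = 0.974 nats.

0.974 nats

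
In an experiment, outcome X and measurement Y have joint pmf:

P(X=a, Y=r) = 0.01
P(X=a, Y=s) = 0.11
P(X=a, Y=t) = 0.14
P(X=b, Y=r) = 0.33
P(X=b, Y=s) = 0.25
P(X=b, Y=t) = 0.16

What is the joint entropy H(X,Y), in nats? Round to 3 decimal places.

H(X,Y) = −Σ p(x,y)·ln p(x,y) over all 6 cells.
  cell (a,r): −0.01·ln0.01 = 0.0461
  cell (a,s): −0.11·ln0.11 = 0.2428
  cell (a,t): −0.14·ln0.14 = 0.2753
  cell (b,r): −0.33·ln0.33 = 0.3659
  cell (b,s): −0.25·ln0.25 = 0.3466
  cell (b,t): −0.16·ln0.16 = 0.2932
Sum = 1.570 nats.

1.570 nats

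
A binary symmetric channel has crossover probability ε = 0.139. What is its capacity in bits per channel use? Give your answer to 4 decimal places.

0.4184 bits

Binary symmetric channel: C = 1 − h₂(ε) where h₂ is the binary entropy function.
h₂(0.139) = −0.139·log₂0.139 − 0.861·log₂0.861 = 0.5816.
C = 1 − 0.5816 = 0.4184 bits per channel use.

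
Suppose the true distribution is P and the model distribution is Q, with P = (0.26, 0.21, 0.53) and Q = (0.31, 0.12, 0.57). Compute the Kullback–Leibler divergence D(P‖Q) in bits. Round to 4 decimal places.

0.0479 bits

D(P‖Q) = Σ p·log₂(p/q).
  0.26·log₂(0.26/0.31) = -0.06598
  0.21·log₂(0.21/0.12) = 0.16954
  0.53·log₂(0.53/0.57) = -0.05563
D(P‖Q) = 0.0479 bits.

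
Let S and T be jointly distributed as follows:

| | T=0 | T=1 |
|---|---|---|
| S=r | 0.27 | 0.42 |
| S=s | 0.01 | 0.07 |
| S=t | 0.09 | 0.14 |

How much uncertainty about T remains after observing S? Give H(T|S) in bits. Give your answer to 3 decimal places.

0.932 bits

Marginals: p(S) = (0.6900, 0.0800, 0.2300), p(T) = (0.3700, 0.6300).
H(T|S) = Σ p(S) · H(T|S=·).
  S=r: p=0.6900, H(T|S=r) = 0.9656
  S=s: p=0.0800, H(T|S=s) = 0.5436
  S=t: p=0.2300, H(T|S=t) = 0.9656
Weighted sum = 0.932 bits.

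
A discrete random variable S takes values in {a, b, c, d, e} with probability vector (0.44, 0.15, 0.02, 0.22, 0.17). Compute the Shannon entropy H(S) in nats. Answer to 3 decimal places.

1.358 nats

H(S) = −Σ p·ln p.
  −(0.44)·ln(0.44) = 0.3612
  −(0.15)·ln(0.15) = 0.2846
  −(0.02)·ln(0.02) = 0.0782
  −(0.22)·ln(0.22) = 0.3331
  −(0.17)·ln(0.17) = 0.3012
Sum: 0.3612 + 0.2846 + 0.0782 + 0.3331 + 0.3012 = 1.358 nats.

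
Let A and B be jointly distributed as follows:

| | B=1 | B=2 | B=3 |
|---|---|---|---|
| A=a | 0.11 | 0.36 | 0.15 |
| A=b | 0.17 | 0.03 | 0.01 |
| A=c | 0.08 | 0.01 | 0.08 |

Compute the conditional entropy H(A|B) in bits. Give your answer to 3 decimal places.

1.040 bits

Marginals: p(A) = (0.6200, 0.2100, 0.1700), p(B) = (0.3600, 0.4000, 0.2400).
H(A|B) = Σ p(B) · H(A|B=·).
  B=1: p=0.3600, H(A|B=1) = 1.5160
  B=2: p=0.4000, H(A|B=2) = 0.5501
  B=3: p=0.2400, H(A|B=3) = 1.1432
Weighted sum = 1.040 bits.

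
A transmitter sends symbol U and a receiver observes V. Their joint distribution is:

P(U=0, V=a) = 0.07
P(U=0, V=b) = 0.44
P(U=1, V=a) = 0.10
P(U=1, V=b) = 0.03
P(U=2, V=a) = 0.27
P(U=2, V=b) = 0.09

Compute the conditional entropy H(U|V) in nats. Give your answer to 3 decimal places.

0.767 nats

Marginals: p(U) = (0.5100, 0.1300, 0.3600), p(V) = (0.4400, 0.5600).
H(U|V) = Σ p(V) · H(U|V=·).
  V=a: p=0.4400, H(U|V=a) = 0.9289
  V=b: p=0.5600, H(U|V=b) = 0.6401
Weighted sum = 0.767 nats.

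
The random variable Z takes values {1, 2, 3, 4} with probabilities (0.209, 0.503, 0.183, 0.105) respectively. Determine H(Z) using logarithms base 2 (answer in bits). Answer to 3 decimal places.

1.760 bits

H(Z) = −Σ p·log₂ p.
  −(0.209)·log₂(0.209) = 0.4720
  −(0.503)·log₂(0.503) = 0.4987
  −(0.183)·log₂(0.183) = 0.4484
  −(0.105)·log₂(0.105) = 0.3414
Sum: 0.4720 + 0.4987 + 0.4484 + 0.3414 = 1.760 bits.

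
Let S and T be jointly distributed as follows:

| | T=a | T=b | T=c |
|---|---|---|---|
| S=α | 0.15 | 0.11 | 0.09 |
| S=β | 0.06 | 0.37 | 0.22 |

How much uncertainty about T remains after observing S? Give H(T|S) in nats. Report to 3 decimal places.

0.966 nats

Chain rule: H(T|S) = H(S,T) − H(S).
Marginals: p(S) = (0.3500, 0.6500), p(T) = (0.2100, 0.4800, 0.3100).
H(S,T) = 1.6139 nats; H(S) = 0.6474 nats.
H(T|S) = 1.6139 − 0.6474 = 0.966 nats.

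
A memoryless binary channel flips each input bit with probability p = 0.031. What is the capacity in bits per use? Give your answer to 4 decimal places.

0.8006 bits

Binary symmetric channel: C = 1 − h₂(ε) where h₂ is the binary entropy function.
h₂(0.031) = −0.031·log₂0.031 − 0.969·log₂0.969 = 0.1994.
C = 1 − 0.1994 = 0.8006 bits per channel use.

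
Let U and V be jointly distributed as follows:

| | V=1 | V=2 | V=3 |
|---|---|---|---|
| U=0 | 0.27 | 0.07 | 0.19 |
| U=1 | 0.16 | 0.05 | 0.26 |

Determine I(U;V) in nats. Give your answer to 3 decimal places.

Marginals: p(U) = (0.5300, 0.4700), p(V) = (0.4300, 0.1200, 0.4500).
I(U;V) = Σ p(x,y)·ln[p(x,y)/(p(x)p(y))].
  (0,1): 0.27·ln(1.1847) = 0.0458
  (0,2): 0.07·ln(1.1006) = 0.0067
  (0,3): 0.19·ln(0.7966) = -0.0432
  (1,1): 0.16·ln(0.7917) = -0.0374
  (1,2): 0.05·ln(0.8865) = -0.0060
  (1,3): 0.26·ln(1.2293) = 0.0537
Sum = 0.020 nats.

0.020 nats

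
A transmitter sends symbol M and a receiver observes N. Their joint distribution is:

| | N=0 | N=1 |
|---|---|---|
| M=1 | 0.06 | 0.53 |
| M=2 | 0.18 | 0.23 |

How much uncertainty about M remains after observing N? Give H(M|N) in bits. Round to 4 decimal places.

0.8669 bits

Marginals: p(M) = (0.5900, 0.4100), p(N) = (0.2400, 0.7600).
H(M|N) = Σ p(N) · H(M|N=·).
  N=0: p=0.2400, H(M|N=0) = 0.8113
  N=1: p=0.7600, H(M|N=1) = 0.8845
Weighted sum = 0.8669 bits.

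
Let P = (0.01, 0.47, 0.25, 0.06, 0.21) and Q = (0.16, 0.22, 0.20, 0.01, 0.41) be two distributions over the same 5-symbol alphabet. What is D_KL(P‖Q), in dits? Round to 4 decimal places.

0.1528 dits

D(P‖Q) = Σ p·log₁₀(p/q).
  0.01·log₁₀(0.01/0.16) = -0.01204
  0.47·log₁₀(0.47/0.22) = 0.15495
  0.25·log₁₀(0.25/0.20) = 0.02423
  0.06·log₁₀(0.06/0.01) = 0.04669
  0.21·log₁₀(0.21/0.41) = -0.06102
D(P‖Q) = 0.1528 dits.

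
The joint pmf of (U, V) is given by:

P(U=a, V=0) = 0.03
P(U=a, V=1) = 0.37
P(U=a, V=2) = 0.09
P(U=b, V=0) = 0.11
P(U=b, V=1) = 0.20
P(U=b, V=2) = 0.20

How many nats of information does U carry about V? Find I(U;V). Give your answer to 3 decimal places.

Marginals: p(U) = (0.4900, 0.5100), p(V) = (0.1400, 0.5700, 0.2900).
I(U;V) = H(U) + H(V) − H(U,V).
H(U) = 0.6929, H(V) = 0.9546, H(U,V) = 1.5764.
I(U;V) = 0.6929 + 0.9546 − 1.5764 = 0.071 nats.

0.071 nats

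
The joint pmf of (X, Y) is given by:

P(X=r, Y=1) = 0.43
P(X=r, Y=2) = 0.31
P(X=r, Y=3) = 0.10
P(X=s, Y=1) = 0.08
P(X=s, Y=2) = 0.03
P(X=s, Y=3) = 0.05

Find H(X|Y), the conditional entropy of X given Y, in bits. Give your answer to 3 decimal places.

Chain rule: H(X|Y) = H(X,Y) − H(Y).
Marginals: p(X) = (0.8400, 0.1600), p(Y) = (0.5100, 0.3400, 0.1500).
H(X,Y) = 2.0389 bits; H(Y) = 1.4351 bits.
H(X|Y) = 2.0389 − 1.4351 = 0.604 bits.

0.604 bits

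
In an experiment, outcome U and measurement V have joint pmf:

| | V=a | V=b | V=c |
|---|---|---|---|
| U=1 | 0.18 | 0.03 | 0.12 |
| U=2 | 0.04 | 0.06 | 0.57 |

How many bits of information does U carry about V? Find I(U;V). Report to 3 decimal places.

Marginals: p(U) = (0.3300, 0.6700), p(V) = (0.2200, 0.0900, 0.6900).
I(U;V) = H(U) + H(V) − H(U,V).
H(U) = 0.9149, H(V) = 1.1626, H(U,V) = 1.8557.
I(U;V) = 0.9149 + 1.1626 − 1.8557 = 0.222 bits.

0.222 bits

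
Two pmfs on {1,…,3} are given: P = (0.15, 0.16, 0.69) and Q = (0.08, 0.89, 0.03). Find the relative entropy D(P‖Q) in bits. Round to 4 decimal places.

2.8612 bits

D(P‖Q) = Σ p·log₂(p/q).
  0.15·log₂(0.15/0.08) = 0.13603
  0.16·log₂(0.16/0.89) = -0.39612
  0.69·log₂(0.69/0.03) = 3.12126
D(P‖Q) = 2.8612 bits.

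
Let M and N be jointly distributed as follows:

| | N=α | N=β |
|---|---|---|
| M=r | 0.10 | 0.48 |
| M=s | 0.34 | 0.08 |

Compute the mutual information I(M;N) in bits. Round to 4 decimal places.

0.3099 bits

Marginals: p(M) = (0.5800, 0.4200), p(N) = (0.4400, 0.5600).
I(M;N) = Σ p(x,y)·log₂[p(x,y)/(p(x)p(y))].
  (r,α): 0.10·log₂(0.3918) = -0.13516
  (r,β): 0.48·log₂(1.4778) = 0.27047
  (s,α): 0.34·log₂(1.8398) = 0.29905
  (s,β): 0.08·log₂(0.3401) = -0.12447
Sum = 0.3099 bits.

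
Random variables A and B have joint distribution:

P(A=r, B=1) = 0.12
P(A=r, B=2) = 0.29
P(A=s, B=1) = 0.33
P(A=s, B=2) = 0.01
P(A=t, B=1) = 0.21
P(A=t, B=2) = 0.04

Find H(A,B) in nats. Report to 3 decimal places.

1.482 nats

H(A,B) = −Σ p(x,y)·ln p(x,y) over all 6 cells.
  cell (r,1): −0.12·ln0.12 = 0.2544
  cell (r,2): −0.29·ln0.29 = 0.3590
  cell (s,1): −0.33·ln0.33 = 0.3659
  cell (s,2): −0.01·ln0.01 = 0.0461
  cell (t,1): −0.21·ln0.21 = 0.3277
  cell (t,2): −0.04·ln0.04 = 0.1288
Sum = 1.482 nats.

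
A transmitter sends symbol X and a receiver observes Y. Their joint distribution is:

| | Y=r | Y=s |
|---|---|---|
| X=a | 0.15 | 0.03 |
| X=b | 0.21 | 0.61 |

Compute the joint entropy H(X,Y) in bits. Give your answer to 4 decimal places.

1.4701 bits

H(X,Y) = −Σ p(x,y)·log₂ p(x,y) over all 4 cells.
  cell (a,r): −0.15·log₂0.15 = 0.41054
  cell (a,s): −0.03·log₂0.03 = 0.15177
  cell (b,r): −0.21·log₂0.21 = 0.47282
  cell (b,s): −0.61·log₂0.61 = 0.43500
Sum = 1.4701 bits.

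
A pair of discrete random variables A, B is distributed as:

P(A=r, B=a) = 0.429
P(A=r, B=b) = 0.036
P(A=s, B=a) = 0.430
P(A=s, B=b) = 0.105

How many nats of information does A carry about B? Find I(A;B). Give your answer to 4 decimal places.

0.0152 nats

Marginals: p(A) = (0.4650, 0.5350), p(B) = (0.8590, 0.1410).
I(A;B) = H(A) + H(B) − H(A,B).
H(A) = 0.6907, H(B) = 0.4068, H(A,B) = 1.0823.
I(A;B) = 0.6907 + 0.4068 − 1.0823 = 0.0152 nats.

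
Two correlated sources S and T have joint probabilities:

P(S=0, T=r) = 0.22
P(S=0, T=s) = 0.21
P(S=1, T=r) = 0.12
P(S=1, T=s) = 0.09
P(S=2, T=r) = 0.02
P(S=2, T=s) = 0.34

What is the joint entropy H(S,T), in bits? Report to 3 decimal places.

H(S,T) = −Σ p(x,y)·log₂ p(x,y) over all 6 cells.
  cell (0,r): −0.22·log₂0.22 = 0.4806
  cell (0,s): −0.21·log₂0.21 = 0.4728
  cell (1,r): −0.12·log₂0.12 = 0.3671
  cell (1,s): −0.09·log₂0.09 = 0.3127
  cell (2,r): −0.02·log₂0.02 = 0.1129
  cell (2,s): −0.34·log₂0.34 = 0.5292
Sum = 2.275 bits.

2.275 bits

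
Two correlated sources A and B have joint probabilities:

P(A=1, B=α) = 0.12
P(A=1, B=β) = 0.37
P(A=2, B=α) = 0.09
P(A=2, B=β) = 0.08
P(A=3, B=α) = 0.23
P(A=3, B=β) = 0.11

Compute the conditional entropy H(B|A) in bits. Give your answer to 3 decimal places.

0.872 bits

Marginals: p(A) = (0.4900, 0.1700, 0.3400), p(B) = (0.4400, 0.5600).
H(B|A) = Σ p(A) · H(B|A=·).
  A=1: p=0.4900, H(B|A=1) = 0.8031
  A=2: p=0.1700, H(B|A=2) = 0.9975
  A=3: p=0.3400, H(B|A=3) = 0.9082
Weighted sum = 0.872 bits.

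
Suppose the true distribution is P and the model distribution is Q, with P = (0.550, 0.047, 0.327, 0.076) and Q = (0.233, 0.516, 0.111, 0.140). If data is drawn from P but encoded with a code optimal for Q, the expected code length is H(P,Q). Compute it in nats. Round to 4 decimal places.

H(P,Q) = −Σ p·ln q.
  −0.550·ln(0.233) = 0.80119
  −0.047·ln(0.516) = 0.03110
  −0.327·ln(0.111) = 0.71882
  −0.076·ln(0.140) = 0.14942
H(P,Q) = 1.7005 nats.

1.7005 nats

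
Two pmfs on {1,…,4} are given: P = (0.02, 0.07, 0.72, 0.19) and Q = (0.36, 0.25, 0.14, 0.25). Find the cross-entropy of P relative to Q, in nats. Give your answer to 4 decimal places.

H(P,Q) = −Σ p·ln q.
  −0.02·ln(0.36) = 0.02043
  −0.07·ln(0.25) = 0.09704
  −0.72·ln(0.14) = 1.41560
  −0.19·ln(0.25) = 0.26340
H(P,Q) = 1.7965 nats.

1.7965 nats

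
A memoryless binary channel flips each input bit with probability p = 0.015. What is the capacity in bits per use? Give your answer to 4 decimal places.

Binary symmetric channel: C = 1 − h₂(ε) where h₂ is the binary entropy function.
h₂(0.015) = −0.015·log₂0.015 − 0.985·log₂0.985 = 0.1124.
C = 1 − 0.1124 = 0.8876 bits per channel use.

0.8876 bits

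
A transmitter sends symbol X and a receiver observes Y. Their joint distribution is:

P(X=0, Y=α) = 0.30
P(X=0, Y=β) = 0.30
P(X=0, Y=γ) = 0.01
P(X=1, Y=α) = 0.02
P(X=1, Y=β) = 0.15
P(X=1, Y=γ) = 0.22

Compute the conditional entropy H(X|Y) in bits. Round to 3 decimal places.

0.581 bits

Marginals: p(X) = (0.6100, 0.3900), p(Y) = (0.3200, 0.4500, 0.2300).
H(X|Y) = Σ p(Y) · H(X|Y=·).
  Y=α: p=0.3200, H(X|Y=α) = 0.3373
  Y=β: p=0.4500, H(X|Y=β) = 0.9183
  Y=γ: p=0.2300, H(X|Y=γ) = 0.2580
Weighted sum = 0.581 bits.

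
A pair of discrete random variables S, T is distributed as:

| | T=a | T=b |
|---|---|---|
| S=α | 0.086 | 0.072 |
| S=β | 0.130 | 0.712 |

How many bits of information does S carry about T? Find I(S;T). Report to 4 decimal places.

0.0730 bits

Marginals: p(S) = (0.1580, 0.8420), p(T) = (0.2160, 0.7840).
I(S;T) = Σ p(x,y)·log₂[p(x,y)/(p(x)p(y))].
  (α,a): 0.086·log₂(2.5199) = 0.11467
  (α,b): 0.072·log₂(0.5812) = -0.05636
  (β,a): 0.130·log₂(0.7148) = -0.06297
  (β,b): 0.712·log₂(1.0786) = 0.07770
Sum = 0.0730 bits.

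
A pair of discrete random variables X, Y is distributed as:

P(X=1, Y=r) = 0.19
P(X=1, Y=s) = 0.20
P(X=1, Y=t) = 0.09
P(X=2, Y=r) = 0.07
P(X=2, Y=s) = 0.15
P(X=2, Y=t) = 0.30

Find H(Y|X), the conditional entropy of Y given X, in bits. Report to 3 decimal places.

1.434 bits

Chain rule: H(Y|X) = H(X,Y) − H(X).
Marginals: p(X) = (0.4800, 0.5200), p(Y) = (0.2600, 0.3500, 0.3900).
H(X,Y) = 2.4325 bits; H(X) = 0.9988 bits.
H(Y|X) = 2.4325 − 0.9988 = 1.434 bits.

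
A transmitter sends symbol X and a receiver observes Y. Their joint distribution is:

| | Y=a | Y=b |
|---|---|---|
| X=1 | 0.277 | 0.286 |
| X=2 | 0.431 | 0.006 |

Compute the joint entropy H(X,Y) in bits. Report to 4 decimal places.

1.5971 bits

H(X,Y) = −Σ p(x,y)·log₂ p(x,y) over all 4 cells.
  cell (1,a): −0.277·log₂0.277 = 0.51302
  cell (1,b): −0.286·log₂0.286 = 0.51649
  cell (2,a): −0.431·log₂0.431 = 0.52334
  cell (2,b): −0.006·log₂0.006 = 0.04428
Sum = 1.5971 bits.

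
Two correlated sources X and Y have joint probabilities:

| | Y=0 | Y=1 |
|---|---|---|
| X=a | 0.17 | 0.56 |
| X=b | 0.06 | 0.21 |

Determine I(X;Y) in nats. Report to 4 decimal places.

0.0001 nats

Marginals: p(X) = (0.7300, 0.2700), p(Y) = (0.2300, 0.7700).
I(X;Y) = H(X) + H(Y) − H(X,Y).
H(X) = 0.5833, H(Y) = 0.5393, H(X,Y) = 1.1225.
I(X;Y) = 0.5833 + 0.5393 − 1.1225 = 0.0001 nats.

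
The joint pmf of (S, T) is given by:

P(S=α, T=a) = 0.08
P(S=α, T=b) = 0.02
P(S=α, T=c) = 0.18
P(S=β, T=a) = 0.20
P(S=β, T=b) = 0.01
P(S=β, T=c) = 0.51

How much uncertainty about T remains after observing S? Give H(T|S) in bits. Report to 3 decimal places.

1.020 bits

Chain rule: H(T|S) = H(S,T) − H(S).
Marginals: p(S) = (0.2800, 0.7200), p(T) = (0.2800, 0.0300, 0.6900).
H(S,T) = 1.8759 bits; H(S) = 0.8555 bits.
H(T|S) = 1.8759 − 0.8555 = 1.020 bits.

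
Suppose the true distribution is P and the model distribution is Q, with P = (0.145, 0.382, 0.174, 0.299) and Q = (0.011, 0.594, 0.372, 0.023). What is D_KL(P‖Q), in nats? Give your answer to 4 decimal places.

0.8400 nats

D(P‖Q) = Σ p·ln(p/q).
  0.145·ln(0.145/0.011) = 0.37393
  0.382·ln(0.382/0.594) = -0.16864
  0.174·ln(0.174/0.372) = -0.13221
  0.299·ln(0.299/0.023) = 0.76692
D(P‖Q) = 0.8400 nats.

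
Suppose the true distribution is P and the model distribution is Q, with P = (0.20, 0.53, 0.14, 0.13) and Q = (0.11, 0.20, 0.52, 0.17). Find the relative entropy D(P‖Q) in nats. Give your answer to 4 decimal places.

0.4175 nats

D(P‖Q) = Σ p·ln(p/q).
  0.20·ln(0.20/0.11) = 0.11957
  0.53·ln(0.53/0.20) = 0.51652
  0.14·ln(0.14/0.52) = -0.18371
  0.13·ln(0.13/0.17) = -0.03487
D(P‖Q) = 0.4175 nats.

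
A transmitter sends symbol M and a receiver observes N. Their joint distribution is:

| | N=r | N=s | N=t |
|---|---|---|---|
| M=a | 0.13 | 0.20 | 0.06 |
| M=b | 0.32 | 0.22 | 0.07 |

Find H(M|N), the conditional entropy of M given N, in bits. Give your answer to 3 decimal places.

0.939 bits

Chain rule: H(M|N) = H(M,N) − H(N).
Marginals: p(M) = (0.3900, 0.6100), p(N) = (0.4500, 0.4200, 0.1300).
H(M,N) = 2.3657 bits; H(N) = 1.4267 bits.
H(M|N) = 2.3657 − 1.4267 = 0.939 bits.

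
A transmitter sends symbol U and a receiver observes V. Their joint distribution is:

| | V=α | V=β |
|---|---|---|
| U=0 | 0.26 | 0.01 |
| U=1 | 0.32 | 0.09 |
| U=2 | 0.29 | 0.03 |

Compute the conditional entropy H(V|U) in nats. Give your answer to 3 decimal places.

Chain rule: H(V|U) = H(U,V) − H(U).
Marginals: p(U) = (0.2700, 0.4100, 0.3200), p(V) = (0.8700, 0.1300).
H(U,V) = 1.4418 nats; H(U) = 1.0837 nats.
H(V|U) = 1.4418 − 1.0837 = 0.358 nats.

0.358 nats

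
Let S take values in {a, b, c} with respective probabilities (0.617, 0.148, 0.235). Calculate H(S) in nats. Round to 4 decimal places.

0.9210 nats

H(S) = −Σ p·ln p.
  −(0.617)·ln(0.617) = 0.29794
  −(0.148)·ln(0.148) = 0.28276
  −(0.235)·ln(0.235) = 0.34032
Sum: 0.29794 + 0.28276 + 0.34032 = 0.9210 nats.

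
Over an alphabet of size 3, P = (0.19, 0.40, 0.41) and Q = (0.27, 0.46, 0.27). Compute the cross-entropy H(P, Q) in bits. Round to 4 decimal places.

1.5815 bits

H(P,Q) = −Σ p·log₂ q.
  −0.19·log₂(0.27) = 0.35890
  −0.40·log₂(0.46) = 0.44812
  −0.41·log₂(0.27) = 0.77448
H(P,Q) = 1.5815 bits.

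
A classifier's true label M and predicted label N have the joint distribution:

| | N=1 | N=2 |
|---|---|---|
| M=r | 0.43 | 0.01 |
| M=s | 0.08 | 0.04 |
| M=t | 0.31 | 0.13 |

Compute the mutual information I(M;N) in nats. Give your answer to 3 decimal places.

0.080 nats

Marginals: p(M) = (0.4400, 0.1200, 0.4400), p(N) = (0.8200, 0.1800).
I(M;N) = H(M) + H(N) − H(M,N).
H(M) = 0.9769, H(N) = 0.4714, H(M,N) = 1.3681.
I(M;N) = 0.9769 + 0.4714 − 1.3681 = 0.080 nats.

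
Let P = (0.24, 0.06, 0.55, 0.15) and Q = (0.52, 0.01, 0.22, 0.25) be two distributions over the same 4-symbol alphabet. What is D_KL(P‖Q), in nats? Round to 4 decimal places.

0.3493 nats

D(P‖Q) = Σ p·ln(p/q).
  0.24·ln(0.24/0.52) = -0.18557
  0.06·ln(0.06/0.01) = 0.10751
  0.55·ln(0.55/0.22) = 0.50396
  0.15·ln(0.15/0.25) = -0.07662
D(P‖Q) = 0.3493 nats.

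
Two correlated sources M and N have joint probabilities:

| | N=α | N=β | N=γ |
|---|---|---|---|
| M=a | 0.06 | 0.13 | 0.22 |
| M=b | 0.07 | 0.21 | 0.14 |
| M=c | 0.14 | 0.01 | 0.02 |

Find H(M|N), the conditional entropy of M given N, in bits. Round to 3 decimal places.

1.251 bits

Chain rule: H(M|N) = H(M,N) − H(N).
Marginals: p(M) = (0.4100, 0.4200, 0.1700), p(N) = (0.2700, 0.3500, 0.3800).
H(M,N) = 2.8217 bits; H(N) = 1.5706 bits.
H(M|N) = 2.8217 − 1.5706 = 1.251 bits.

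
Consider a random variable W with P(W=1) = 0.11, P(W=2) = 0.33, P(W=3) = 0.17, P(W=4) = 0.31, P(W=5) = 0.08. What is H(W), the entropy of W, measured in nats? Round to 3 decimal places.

1.475 nats

H(W) = −Σ p·ln p.
  −(0.11)·ln(0.11) = 0.2428
  −(0.33)·ln(0.33) = 0.3659
  −(0.17)·ln(0.17) = 0.3012
  −(0.31)·ln(0.31) = 0.3631
  −(0.08)·ln(0.08) = 0.2021
Sum: 0.2428 + 0.3659 + 0.3012 + 0.3631 + 0.2021 = 1.475 nats.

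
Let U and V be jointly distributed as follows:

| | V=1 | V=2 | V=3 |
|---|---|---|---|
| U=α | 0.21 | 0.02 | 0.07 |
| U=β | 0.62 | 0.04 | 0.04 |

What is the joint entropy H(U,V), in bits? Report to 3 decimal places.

H(U,V) = −Σ p(x,y)·log₂ p(x,y) over all 6 cells.
  cell (α,1): −0.21·log₂0.21 = 0.4728
  cell (α,2): −0.02·log₂0.02 = 0.1129
  cell (α,3): −0.07·log₂0.07 = 0.2686
  cell (β,1): −0.62·log₂0.62 = 0.4276
  cell (β,2): −0.04·log₂0.04 = 0.1858
  cell (β,3): −0.04·log₂0.04 = 0.1858
Sum = 1.653 bits.

1.653 bits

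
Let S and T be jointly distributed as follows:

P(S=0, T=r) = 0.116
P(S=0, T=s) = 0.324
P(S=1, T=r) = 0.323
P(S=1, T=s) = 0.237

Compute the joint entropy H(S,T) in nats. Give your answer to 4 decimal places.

1.3213 nats

H(S,T) = −Σ p(x,y)·ln p(x,y) over all 4 cells.
  cell (0,r): −0.116·ln0.116 = 0.24988
  cell (0,s): −0.324·ln0.324 = 0.36515
  cell (1,r): −0.323·ln0.323 = 0.36502
  cell (1,s): −0.237·ln0.237 = 0.34121
Sum = 1.3213 nats.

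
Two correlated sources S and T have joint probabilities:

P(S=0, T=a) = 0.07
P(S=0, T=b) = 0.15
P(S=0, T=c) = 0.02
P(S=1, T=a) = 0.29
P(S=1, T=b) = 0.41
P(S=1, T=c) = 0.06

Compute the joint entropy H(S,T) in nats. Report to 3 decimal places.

H(S,T) = −Σ p(x,y)·ln p(x,y) over all 6 cells.
  cell (0,a): −0.07·ln0.07 = 0.1861
  cell (0,b): −0.15·ln0.15 = 0.2846
  cell (0,c): −0.02·ln0.02 = 0.0782
  cell (1,a): −0.29·ln0.29 = 0.3590
  cell (1,b): −0.41·ln0.41 = 0.3656
  cell (1,c): −0.06·ln0.06 = 0.1688
Sum = 1.442 nats.

1.442 nats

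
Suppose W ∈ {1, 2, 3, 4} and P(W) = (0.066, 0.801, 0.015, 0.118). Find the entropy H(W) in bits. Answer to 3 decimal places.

0.970 bits

H(W) = −Σ p·log₂ p.
  −(0.066)·log₂(0.066) = 0.2588
  −(0.801)·log₂(0.801) = 0.2564
  −(0.015)·log₂(0.015) = 0.0909
  −(0.118)·log₂(0.118) = 0.3638
Sum: 0.2588 + 0.2564 + 0.0909 + 0.3638 = 0.970 bits.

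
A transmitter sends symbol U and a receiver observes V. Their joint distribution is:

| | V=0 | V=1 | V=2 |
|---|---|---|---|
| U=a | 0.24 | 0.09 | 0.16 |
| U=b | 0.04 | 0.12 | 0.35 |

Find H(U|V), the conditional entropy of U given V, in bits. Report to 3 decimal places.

Chain rule: H(U|V) = H(U,V) − H(V).
Marginals: p(U) = (0.4900, 0.5100), p(V) = (0.2800, 0.2100, 0.5100).
H(U,V) = 2.3127 bits; H(V) = 1.4825 bits.
H(U|V) = 2.3127 − 1.4825 = 0.830 bits.

0.830 bits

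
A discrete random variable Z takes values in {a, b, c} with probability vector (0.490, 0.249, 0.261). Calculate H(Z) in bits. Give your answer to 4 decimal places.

1.5095 bits

H(Z) = −Σ p·log₂ p.
  −(0.490)·log₂(0.490) = 0.50428
  −(0.249)·log₂(0.249) = 0.49944
  −(0.261)·log₂(0.261) = 0.50579
Sum: 0.50428 + 0.49944 + 0.50579 = 1.5095 bits.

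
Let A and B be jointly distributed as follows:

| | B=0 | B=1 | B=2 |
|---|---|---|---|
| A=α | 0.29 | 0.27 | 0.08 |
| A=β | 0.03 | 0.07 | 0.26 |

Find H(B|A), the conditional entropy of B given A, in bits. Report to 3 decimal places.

Marginals: p(A) = (0.6400, 0.3600), p(B) = (0.3200, 0.3400, 0.3400).
H(B|A) = Σ p(A) · H(B|A=·).
  A=α: p=0.6400, H(B|A=α) = 1.4178
  A=β: p=0.3600, H(B|A=β) = 1.0972
Weighted sum = 1.302 bits.

1.302 bits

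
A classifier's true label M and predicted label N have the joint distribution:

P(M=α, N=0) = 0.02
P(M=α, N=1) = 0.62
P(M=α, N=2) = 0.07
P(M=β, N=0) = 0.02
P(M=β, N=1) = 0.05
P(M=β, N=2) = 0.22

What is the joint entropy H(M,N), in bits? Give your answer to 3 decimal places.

H(M,N) = −Σ p(x,y)·log₂ p(x,y) over all 6 cells.
  cell (α,0): −0.02·log₂0.02 = 0.1129
  cell (α,1): −0.62·log₂0.62 = 0.4276
  cell (α,2): −0.07·log₂0.07 = 0.2686
  cell (β,0): −0.02·log₂0.02 = 0.1129
  cell (β,1): −0.05·log₂0.05 = 0.2161
  cell (β,2): −0.22·log₂0.22 = 0.4806
Sum = 1.619 bits.

1.619 bits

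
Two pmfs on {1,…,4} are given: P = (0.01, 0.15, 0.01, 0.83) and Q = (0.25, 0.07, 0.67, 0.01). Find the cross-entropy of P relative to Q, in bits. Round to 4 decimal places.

H(P,Q) = −Σ p·log₂ q.
  −0.01·log₂(0.25) = 0.02000
  −0.15·log₂(0.07) = 0.57548
  −0.01·log₂(0.67) = 0.00578
  −0.83·log₂(0.01) = 5.51440
H(P,Q) = 6.1157 bits.

6.1157 bits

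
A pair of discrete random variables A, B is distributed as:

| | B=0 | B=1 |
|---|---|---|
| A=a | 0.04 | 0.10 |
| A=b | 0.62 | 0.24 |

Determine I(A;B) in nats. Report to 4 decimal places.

Marginals: p(A) = (0.1400, 0.8600), p(B) = (0.6600, 0.3400).
I(A;B) = H(A) + H(B) − H(A,B).
H(A) = 0.4050, H(B) = 0.6410, H(A,B) = 0.9979.
I(A;B) = 0.4050 + 0.6410 − 0.9979 = 0.0481 nats.

0.0481 nats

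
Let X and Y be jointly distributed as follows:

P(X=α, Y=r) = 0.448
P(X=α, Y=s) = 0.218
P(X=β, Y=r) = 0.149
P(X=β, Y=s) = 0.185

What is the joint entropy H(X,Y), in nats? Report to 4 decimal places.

1.2876 nats

H(X,Y) = −Σ p(x,y)·ln p(x,y) over all 4 cells.
  cell (α,r): −0.448·ln0.448 = 0.35973
  cell (α,s): −0.218·ln0.218 = 0.33207
  cell (β,r): −0.149·ln0.149 = 0.28367
  cell (β,s): −0.185·ln0.185 = 0.31217
Sum = 1.2876 nats.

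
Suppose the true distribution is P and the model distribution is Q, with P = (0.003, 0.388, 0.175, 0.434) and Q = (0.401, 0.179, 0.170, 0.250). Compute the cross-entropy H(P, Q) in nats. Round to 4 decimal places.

1.5820 nats

H(P,Q) = −Σ p·ln q.
  −0.003·ln(0.401) = 0.00274
  −0.388·ln(0.179) = 0.66750
  −0.175·ln(0.170) = 0.31009
  −0.434·ln(0.250) = 0.60165
H(P,Q) = 1.5820 nats.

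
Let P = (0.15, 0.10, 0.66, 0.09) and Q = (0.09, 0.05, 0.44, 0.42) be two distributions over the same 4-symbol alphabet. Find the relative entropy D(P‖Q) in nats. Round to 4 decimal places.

D(P‖Q) = Σ p·ln(p/q).
  0.15·ln(0.15/0.09) = 0.07662
  0.10·ln(0.10/0.05) = 0.06931
  0.66·ln(0.66/0.44) = 0.26761
  0.09·ln(0.09/0.42) = -0.13864
D(P‖Q) = 0.2749 nats.

0.2749 nats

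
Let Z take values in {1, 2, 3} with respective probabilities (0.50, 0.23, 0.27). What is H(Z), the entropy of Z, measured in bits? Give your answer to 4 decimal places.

1.4977 bits

H(Z) = −Σ p·log₂ p.
  −(0.50)·log₂(0.50) = 0.50000
  −(0.23)·log₂(0.23) = 0.48767
  −(0.27)·log₂(0.27) = 0.51002
Sum: 0.50000 + 0.48767 + 0.51002 = 1.4977 bits.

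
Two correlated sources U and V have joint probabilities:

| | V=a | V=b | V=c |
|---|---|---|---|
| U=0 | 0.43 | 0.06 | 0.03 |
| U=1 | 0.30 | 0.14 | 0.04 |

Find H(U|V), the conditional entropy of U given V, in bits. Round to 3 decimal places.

0.958 bits

Marginals: p(U) = (0.5200, 0.4800), p(V) = (0.7300, 0.2000, 0.0700).
H(U|V) = Σ p(V) · H(U|V=·).
  V=a: p=0.7300, H(U|V=a) = 0.9770
  V=b: p=0.2000, H(U|V=b) = 0.8813
  V=c: p=0.0700, H(U|V=c) = 0.9852
Weighted sum = 0.958 bits.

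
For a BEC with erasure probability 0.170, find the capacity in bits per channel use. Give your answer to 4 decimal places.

Binary erasure channel: capacity C = 1 − ε.
C = 1 − 0.170 = 0.8300 bits per channel use.

0.8300 bits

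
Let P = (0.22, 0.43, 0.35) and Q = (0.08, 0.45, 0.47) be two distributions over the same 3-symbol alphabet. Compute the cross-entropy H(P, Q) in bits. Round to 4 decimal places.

1.6783 bits

H(P,Q) = −Σ p·log₂ q.
  −0.22·log₂(0.08) = 0.80165
  −0.43·log₂(0.45) = 0.49536
  −0.35·log₂(0.47) = 0.38124
H(P,Q) = 1.6783 bits.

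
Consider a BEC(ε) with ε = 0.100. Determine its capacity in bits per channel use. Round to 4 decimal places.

0.9000 bits

Binary erasure channel: capacity C = 1 − ε.
C = 1 − 0.100 = 0.9000 bits per channel use.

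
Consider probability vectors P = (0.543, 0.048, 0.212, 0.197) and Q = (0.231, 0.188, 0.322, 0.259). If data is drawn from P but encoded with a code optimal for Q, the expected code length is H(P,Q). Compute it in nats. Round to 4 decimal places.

1.3823 nats

H(P,Q) = −Σ p·ln q.
  −0.543·ln(0.231) = 0.79568
  −0.048·ln(0.188) = 0.08022
  −0.212·ln(0.322) = 0.24024
  −0.197·ln(0.259) = 0.26613
H(P,Q) = 1.3823 nats.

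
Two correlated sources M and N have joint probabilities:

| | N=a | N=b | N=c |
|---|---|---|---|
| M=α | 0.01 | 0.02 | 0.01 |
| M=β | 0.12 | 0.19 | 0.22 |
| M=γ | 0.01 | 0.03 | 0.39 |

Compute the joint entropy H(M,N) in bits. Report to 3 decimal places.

H(M,N) = −Σ p(x,y)·log₂ p(x,y) over all 9 cells.
  cell (α,a): −0.01·log₂0.01 = 0.0664
  cell (α,b): −0.02·log₂0.02 = 0.1129
  cell (α,c): −0.01·log₂0.01 = 0.0664
  cell (β,a): −0.12·log₂0.12 = 0.3671
  cell (β,b): −0.19·log₂0.19 = 0.4552
  cell (β,c): −0.22·log₂0.22 = 0.4806
  cell (γ,a): −0.01·log₂0.01 = 0.0664
  cell (γ,b): −0.03·log₂0.03 = 0.1518
  cell (γ,c): −0.39·log₂0.39 = 0.5298
Sum = 2.297 bits.

2.297 bits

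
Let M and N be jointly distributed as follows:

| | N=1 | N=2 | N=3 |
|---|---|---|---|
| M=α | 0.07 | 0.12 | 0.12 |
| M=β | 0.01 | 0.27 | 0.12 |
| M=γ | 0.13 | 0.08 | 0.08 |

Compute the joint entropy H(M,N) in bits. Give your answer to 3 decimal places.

H(M,N) = −Σ p(x,y)·log₂ p(x,y) over all 9 cells.
  cell (α,1): −0.07·log₂0.07 = 0.2686
  cell (α,2): −0.12·log₂0.12 = 0.3671
  cell (α,3): −0.12·log₂0.12 = 0.3671
  cell (β,1): −0.01·log₂0.01 = 0.0664
  cell (β,2): −0.27·log₂0.27 = 0.5100
  cell (β,3): −0.12·log₂0.12 = 0.3671
  cell (γ,1): −0.13·log₂0.13 = 0.3826
  cell (γ,2): −0.08·log₂0.08 = 0.2915
  cell (γ,3): −0.08·log₂0.08 = 0.2915
Sum = 2.912 bits.

2.912 bits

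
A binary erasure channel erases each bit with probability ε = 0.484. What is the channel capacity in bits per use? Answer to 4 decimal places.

Binary erasure channel: capacity C = 1 − ε.
C = 1 − 0.484 = 0.5160 bits per channel use.

0.5160 bits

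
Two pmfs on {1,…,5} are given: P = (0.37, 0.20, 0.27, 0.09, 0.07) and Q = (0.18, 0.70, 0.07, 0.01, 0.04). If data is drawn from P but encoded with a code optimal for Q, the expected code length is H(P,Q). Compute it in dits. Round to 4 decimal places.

H(P,Q) = −Σ p·log₁₀ q.
  −0.37·log₁₀(0.18) = 0.27555
  −0.20·log₁₀(0.70) = 0.03098
  −0.27·log₁₀(0.07) = 0.31182
  −0.09·log₁₀(0.01) = 0.18000
  −0.07·log₁₀(0.04) = 0.09786
H(P,Q) = 0.8962 dits.

0.8962 dits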